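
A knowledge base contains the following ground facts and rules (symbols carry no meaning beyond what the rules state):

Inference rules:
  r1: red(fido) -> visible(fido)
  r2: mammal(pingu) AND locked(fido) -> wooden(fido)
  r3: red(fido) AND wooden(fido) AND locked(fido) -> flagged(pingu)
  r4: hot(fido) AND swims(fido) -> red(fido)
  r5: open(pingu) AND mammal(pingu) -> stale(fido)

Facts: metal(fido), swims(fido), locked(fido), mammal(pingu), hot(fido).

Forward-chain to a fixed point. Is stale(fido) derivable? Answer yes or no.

Round 1 — r2, r4, derive wooden(fido), red(fido).
Round 2 — r1, r3, derive visible(fido), flagged(pingu).
Fixed point reached. stale(fido) is concluded only by r5; r5 needs open(pingu) (never derived).

no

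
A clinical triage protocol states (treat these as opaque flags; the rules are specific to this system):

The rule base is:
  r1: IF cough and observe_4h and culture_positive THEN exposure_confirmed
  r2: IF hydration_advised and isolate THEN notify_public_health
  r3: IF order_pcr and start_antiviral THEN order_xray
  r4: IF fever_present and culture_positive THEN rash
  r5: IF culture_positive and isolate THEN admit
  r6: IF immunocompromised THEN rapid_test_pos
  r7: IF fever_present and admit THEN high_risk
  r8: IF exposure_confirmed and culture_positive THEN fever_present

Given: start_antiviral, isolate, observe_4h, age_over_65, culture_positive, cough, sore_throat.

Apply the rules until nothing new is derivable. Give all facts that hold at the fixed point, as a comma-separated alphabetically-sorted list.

[1] r1 [IF cough and observe_4h and culture_positive THEN exposure_confirmed]; r5 [IF culture_positive and isolate THEN admit]. ⇒ new: exposure_confirmed, admit.
[2] r8 [IF exposure_confirmed and culture_positive THEN fever_present]. ⇒ new: fever_present.
[3] r4 [IF fever_present and culture_positive THEN rash]; r7 [IF fever_present and admit THEN high_risk]. ⇒ new: rash, high_risk.

admit, age_over_65, cough, culture_positive, exposure_confirmed, fever_present, high_risk, isolate, observe_4h, rash, sore_throat, start_antiviral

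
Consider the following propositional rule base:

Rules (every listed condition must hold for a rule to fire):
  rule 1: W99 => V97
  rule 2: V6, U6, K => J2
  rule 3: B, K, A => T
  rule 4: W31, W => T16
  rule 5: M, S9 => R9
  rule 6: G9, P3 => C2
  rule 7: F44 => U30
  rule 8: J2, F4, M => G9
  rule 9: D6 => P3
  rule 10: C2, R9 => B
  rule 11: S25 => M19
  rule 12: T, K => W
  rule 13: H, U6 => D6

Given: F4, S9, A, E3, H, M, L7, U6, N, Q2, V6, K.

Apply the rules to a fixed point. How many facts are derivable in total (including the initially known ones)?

21

Round 1: rule 2 [V6, U6, K => J2]; rule 5 [M, S9 => R9]; rule 13 [H, U6 => D6]. Adds J2, R9, D6.
Round 2: rule 8 [J2, F4, M => G9]; rule 9 [D6 => P3]. Adds G9, P3.
Round 3: rule 6 [G9, P3 => C2]. Adds C2.
Round 4: rule 10 [C2, R9 => B]. Adds B.
Round 5: rule 3 [B, K, A => T]. Adds T.
Round 6: rule 12 [T, K => W]. Adds W.
Closure: {A, B, C2, D6, E3, F4, G9, H, J2, K, L7, M, N, P3, Q2, R9, S9, T, U6, V6, W} — 21 facts.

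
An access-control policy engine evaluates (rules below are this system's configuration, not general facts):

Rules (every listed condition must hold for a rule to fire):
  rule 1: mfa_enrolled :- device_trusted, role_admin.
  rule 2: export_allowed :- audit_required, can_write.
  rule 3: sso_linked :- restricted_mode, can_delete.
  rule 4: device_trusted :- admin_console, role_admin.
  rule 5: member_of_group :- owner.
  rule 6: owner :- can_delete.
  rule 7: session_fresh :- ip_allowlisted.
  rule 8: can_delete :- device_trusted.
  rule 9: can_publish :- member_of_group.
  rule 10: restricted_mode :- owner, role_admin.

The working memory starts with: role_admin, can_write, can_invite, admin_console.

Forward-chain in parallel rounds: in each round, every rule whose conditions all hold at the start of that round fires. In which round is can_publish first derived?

Round 1 fires rule 4, giving device_trusted.
Round 2 fires rule 1, rule 8, giving mfa_enrolled, can_delete.
Round 3 fires rule 6, giving owner.
Round 4 fires rule 5, rule 10, giving member_of_group, restricted_mode.
Round 5 fires rule 3, rule 9, giving sso_linked, can_publish.
can_publish first appears in round 5.

5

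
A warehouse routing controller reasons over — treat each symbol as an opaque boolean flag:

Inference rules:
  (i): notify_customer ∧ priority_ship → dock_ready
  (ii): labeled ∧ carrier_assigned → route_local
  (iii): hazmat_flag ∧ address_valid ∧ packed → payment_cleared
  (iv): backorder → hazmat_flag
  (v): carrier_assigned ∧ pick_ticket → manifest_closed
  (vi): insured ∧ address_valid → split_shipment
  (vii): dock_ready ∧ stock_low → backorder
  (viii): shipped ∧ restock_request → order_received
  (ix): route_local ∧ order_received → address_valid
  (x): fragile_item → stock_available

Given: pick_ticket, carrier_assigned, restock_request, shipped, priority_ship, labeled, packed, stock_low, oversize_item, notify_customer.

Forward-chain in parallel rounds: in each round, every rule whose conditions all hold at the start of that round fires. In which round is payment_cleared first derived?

[1] (i) [notify_customer ∧ priority_ship → dock_ready]; (ii) [labeled ∧ carrier_assigned → route_local]; (v) [carrier_assigned ∧ pick_ticket → manifest_closed]; (viii) [shipped ∧ restock_request → order_received]. ⇒ new: dock_ready, route_local, manifest_closed, order_received.
[2] (vii) [dock_ready ∧ stock_low → backorder]; (ix) [route_local ∧ order_received → address_valid]. ⇒ new: backorder, address_valid.
[3] (iv) [backorder → hazmat_flag]. ⇒ new: hazmat_flag.
[4] (iii) [hazmat_flag ∧ address_valid ∧ packed → payment_cleared]. ⇒ new: payment_cleared.
payment_cleared first appears in round 4.

4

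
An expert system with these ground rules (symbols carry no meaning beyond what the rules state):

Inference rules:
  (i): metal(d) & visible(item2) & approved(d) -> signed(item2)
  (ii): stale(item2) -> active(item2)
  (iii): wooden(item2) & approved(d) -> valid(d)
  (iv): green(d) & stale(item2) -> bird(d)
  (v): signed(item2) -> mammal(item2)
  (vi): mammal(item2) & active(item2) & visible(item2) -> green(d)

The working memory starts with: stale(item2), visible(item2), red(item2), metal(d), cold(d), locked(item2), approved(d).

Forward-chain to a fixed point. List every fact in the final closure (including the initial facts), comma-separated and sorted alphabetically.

Round 1 — (i), (ii), derive signed(item2), active(item2).
Round 2 — (v), derive mammal(item2).
Round 3 — (vi), derive green(d).
Round 4 — (iv), derive bird(d).

active(item2), approved(d), bird(d), cold(d), green(d), locked(item2), mammal(item2), metal(d), red(item2), signed(item2), stale(item2), visible(item2)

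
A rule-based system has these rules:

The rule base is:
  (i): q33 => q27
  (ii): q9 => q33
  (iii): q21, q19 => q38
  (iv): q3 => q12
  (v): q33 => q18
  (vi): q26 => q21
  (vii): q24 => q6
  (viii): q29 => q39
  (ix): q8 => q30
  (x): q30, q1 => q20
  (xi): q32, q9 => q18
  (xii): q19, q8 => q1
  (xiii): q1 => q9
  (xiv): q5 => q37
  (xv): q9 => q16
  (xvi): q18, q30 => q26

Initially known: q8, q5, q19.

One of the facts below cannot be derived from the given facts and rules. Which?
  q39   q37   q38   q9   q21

q39

Round 1: (ix) [q8 => q30]; (xii) [q19, q8 => q1]; (xiv) [q5 => q37]. Adds q30, q1, q37.
Round 2: (x) [q30, q1 => q20]; (xiii) [q1 => q9]. Adds q20, q9.
Round 3: (ii) [q9 => q33]; (xv) [q9 => q16]. Adds q33, q16.
Round 4: (i) [q33 => q27]; (v) [q33 => q18]. Adds q27, q18.
Round 5: (xvi) [q18, q30 => q26]. Adds q26.
Round 6: (vi) [q26 => q21]. Adds q21.
Round 7: (iii) [q21, q19 => q38]. Adds q38.
Derived: q9 (round 2), q37 (round 1), q21 (round 6), q38 (round 7). q39 never appears in any round.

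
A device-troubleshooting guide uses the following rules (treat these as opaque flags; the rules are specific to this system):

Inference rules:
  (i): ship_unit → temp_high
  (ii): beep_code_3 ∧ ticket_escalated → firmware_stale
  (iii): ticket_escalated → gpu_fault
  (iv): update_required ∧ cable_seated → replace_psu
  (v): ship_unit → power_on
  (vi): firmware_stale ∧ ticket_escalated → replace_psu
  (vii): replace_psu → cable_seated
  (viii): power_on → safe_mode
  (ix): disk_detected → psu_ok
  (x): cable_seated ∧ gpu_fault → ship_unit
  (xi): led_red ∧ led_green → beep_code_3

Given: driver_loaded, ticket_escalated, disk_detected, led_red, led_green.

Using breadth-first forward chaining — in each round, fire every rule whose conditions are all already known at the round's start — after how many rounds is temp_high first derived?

Round 1 — (iii), (ix), (xi), derive gpu_fault, psu_ok, beep_code_3.
Round 2 — (ii), derive firmware_stale.
Round 3 — (vi), derive replace_psu.
Round 4 — (vii), derive cable_seated.
Round 5 — (x), derive ship_unit.
Round 6 — (i), (v), derive temp_high, power_on.
temp_high first appears in round 6.

6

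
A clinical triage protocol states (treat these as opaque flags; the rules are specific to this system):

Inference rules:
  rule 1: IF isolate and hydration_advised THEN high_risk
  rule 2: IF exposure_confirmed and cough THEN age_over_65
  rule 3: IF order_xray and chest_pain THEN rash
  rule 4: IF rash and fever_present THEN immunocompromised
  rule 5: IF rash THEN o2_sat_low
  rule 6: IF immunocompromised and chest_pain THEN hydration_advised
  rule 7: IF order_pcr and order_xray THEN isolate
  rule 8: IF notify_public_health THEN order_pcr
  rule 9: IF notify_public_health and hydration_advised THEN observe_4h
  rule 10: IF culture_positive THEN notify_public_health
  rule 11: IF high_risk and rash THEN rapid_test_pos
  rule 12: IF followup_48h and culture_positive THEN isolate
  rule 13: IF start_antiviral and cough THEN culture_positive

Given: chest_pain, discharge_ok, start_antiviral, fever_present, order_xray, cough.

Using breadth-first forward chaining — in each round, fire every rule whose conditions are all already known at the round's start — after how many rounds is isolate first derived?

4

Round 1 — rule 3, rule 13, derive rash, culture_positive.
Round 2 — rule 4, rule 5, rule 10, derive immunocompromised, o2_sat_low, notify_public_health.
Round 3 — rule 6, rule 8, derive hydration_advised, order_pcr.
Round 4 — rule 7, rule 9, derive isolate, observe_4h.
isolate first appears in round 4.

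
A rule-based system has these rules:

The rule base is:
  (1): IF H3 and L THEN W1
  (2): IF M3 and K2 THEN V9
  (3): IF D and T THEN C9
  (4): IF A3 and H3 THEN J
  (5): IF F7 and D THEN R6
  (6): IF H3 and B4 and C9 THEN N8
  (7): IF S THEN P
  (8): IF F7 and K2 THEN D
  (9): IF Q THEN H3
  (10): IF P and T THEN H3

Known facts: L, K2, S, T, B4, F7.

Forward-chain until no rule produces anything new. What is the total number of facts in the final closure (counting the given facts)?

13

Round 1: (7) [IF S THEN P]; (8) [IF F7 and K2 THEN D]. New: P, D.
Round 2: (3) [IF D and T THEN C9]; (5) [IF F7 and D THEN R6]; (10) [IF P and T THEN H3]. New: C9, R6, H3.
Round 3: (1) [IF H3 and L THEN W1]; (6) [IF H3 and B4 and C9 THEN N8]. New: W1, N8.
Closure: {B4, C9, D, F7, H3, K2, L, N8, P, R6, S, T, W1} — 13 facts.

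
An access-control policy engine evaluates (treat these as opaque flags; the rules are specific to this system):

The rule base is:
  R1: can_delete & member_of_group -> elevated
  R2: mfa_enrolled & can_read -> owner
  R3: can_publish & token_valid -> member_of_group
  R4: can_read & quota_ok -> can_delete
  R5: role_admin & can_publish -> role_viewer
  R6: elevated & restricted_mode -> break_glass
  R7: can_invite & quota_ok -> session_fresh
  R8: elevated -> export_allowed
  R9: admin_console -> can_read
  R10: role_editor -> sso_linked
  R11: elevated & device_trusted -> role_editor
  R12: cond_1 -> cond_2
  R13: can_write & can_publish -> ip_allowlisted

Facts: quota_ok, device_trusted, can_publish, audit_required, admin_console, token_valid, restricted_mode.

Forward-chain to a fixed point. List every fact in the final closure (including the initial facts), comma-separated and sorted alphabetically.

admin_console, audit_required, break_glass, can_delete, can_publish, can_read, device_trusted, elevated, export_allowed, member_of_group, quota_ok, restricted_mode, role_editor, sso_linked, token_valid

Round 1 fires R3, R9, giving member_of_group, can_read.
Round 2 fires R4, giving can_delete.
Round 3 fires R1, giving elevated.
Round 4 fires R6, R8, R11, giving break_glass, export_allowed, role_editor.
Round 5 fires R10, giving sso_linked.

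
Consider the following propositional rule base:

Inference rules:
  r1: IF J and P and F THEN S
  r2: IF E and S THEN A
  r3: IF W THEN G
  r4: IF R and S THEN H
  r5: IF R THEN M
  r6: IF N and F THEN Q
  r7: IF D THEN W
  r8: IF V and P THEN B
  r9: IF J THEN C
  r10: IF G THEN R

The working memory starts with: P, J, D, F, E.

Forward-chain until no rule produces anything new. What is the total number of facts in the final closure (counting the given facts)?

Round 1: r1 [IF J and P and F THEN S]; r7 [IF D THEN W]; r9 [IF J THEN C]. New: S, W, C.
Round 2: r2 [IF E and S THEN A]; r3 [IF W THEN G]. New: A, G.
Round 3: r10 [IF G THEN R]. New: R.
Round 4: r4 [IF R and S THEN H]; r5 [IF R THEN M]. New: H, M.
Closure: {A, C, D, E, F, G, H, J, M, P, R, S, W} — 13 facts.

13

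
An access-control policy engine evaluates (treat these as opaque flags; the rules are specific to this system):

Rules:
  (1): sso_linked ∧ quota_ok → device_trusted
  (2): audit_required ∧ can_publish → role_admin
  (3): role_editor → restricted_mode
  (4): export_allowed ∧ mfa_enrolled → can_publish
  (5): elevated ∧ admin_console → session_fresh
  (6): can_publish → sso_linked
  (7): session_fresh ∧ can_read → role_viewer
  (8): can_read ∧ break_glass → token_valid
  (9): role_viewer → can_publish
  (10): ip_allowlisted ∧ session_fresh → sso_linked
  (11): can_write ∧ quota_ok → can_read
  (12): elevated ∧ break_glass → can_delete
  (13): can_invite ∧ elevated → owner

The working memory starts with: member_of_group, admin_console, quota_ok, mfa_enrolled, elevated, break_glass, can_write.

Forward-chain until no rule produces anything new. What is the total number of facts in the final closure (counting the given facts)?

15

[1] (5) [elevated ∧ admin_console → session_fresh]; (11) [can_write ∧ quota_ok → can_read]; (12) [elevated ∧ break_glass → can_delete]. ⇒ new: session_fresh, can_read, can_delete.
[2] (7) [session_fresh ∧ can_read → role_viewer]; (8) [can_read ∧ break_glass → token_valid]. ⇒ new: role_viewer, token_valid.
[3] (9) [role_viewer → can_publish]. ⇒ new: can_publish.
[4] (6) [can_publish → sso_linked]. ⇒ new: sso_linked.
[5] (1) [sso_linked ∧ quota_ok → device_trusted]. ⇒ new: device_trusted.
Closure: {admin_console, break_glass, can_delete, can_publish, can_read, can_write, device_trusted, elevated, member_of_group, mfa_enrolled, quota_ok, role_viewer, session_fresh, sso_linked, token_valid} — 15 facts.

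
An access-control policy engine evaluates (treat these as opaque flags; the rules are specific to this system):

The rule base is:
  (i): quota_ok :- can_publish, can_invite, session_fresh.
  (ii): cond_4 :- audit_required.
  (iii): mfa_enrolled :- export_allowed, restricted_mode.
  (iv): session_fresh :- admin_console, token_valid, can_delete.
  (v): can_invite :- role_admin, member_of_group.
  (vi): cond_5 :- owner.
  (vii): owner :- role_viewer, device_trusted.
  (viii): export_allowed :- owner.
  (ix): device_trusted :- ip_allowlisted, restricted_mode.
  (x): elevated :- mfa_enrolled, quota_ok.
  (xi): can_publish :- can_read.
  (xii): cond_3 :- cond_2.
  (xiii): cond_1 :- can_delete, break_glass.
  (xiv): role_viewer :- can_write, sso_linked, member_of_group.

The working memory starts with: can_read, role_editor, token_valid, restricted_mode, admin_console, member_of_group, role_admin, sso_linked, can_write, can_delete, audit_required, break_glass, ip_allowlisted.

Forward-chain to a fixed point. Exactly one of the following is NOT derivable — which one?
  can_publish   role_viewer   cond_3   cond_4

Round 1: (ii) [cond_4 :- audit_required.]; (iv) [session_fresh :- admin_console, token_valid, can_delete.]; (v) [can_invite :- role_admin, member_of_group.]; (ix) [device_trusted :- ip_allowlisted, restricted_mode.]; (xi) [can_publish :- can_read.]; (xiii) [cond_1 :- can_delete, break_glass.]; (xiv) [role_viewer :- can_write, sso_linked, member_of_group.]. New: cond_4, session_fresh, can_invite, device_trusted, can_publish, cond_1, role_viewer.
Round 2: (i) [quota_ok :- can_publish, can_invite, session_fresh.]; (vii) [owner :- role_viewer, device_trusted.]. New: quota_ok, owner.
Round 3: (vi) [cond_5 :- owner.]; (viii) [export_allowed :- owner.]. New: cond_5, export_allowed.
Round 4: (iii) [mfa_enrolled :- export_allowed, restricted_mode.]. New: mfa_enrolled.
Round 5: (x) [elevated :- mfa_enrolled, quota_ok.]. New: elevated.
Derived: role_viewer (round 1), cond_4 (round 1), can_publish (round 1). cond_3 never appears in any round.

cond_3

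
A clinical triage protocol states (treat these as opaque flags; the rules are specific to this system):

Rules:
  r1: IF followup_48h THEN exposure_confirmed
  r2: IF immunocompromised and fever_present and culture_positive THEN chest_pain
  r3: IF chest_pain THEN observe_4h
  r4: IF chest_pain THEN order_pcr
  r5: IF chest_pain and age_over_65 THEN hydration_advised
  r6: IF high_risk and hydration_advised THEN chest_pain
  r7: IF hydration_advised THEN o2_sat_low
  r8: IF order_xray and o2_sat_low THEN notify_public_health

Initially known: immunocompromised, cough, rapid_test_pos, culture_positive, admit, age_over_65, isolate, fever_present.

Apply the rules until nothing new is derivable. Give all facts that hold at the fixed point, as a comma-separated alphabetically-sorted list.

Round 1 — r2, derive chest_pain.
Round 2 — r3, r4, r5, derive observe_4h, order_pcr, hydration_advised.
Round 3 — r7, derive o2_sat_low.

admit, age_over_65, chest_pain, cough, culture_positive, fever_present, hydration_advised, immunocompromised, isolate, o2_sat_low, observe_4h, order_pcr, rapid_test_pos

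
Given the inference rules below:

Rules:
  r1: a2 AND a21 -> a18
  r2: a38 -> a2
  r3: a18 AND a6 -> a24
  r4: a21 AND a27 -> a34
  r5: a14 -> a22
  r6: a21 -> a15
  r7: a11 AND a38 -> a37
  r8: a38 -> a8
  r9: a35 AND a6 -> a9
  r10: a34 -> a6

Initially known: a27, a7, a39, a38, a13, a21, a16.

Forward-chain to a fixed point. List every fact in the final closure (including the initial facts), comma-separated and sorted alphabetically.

a13, a15, a16, a18, a2, a21, a24, a27, a34, a38, a39, a6, a7, a8

Round 1 — r2, r4, r6, r8, derive a2, a34, a15, a8.
Round 2 — r1, r10, derive a18, a6.
Round 3 — r3, derive a24.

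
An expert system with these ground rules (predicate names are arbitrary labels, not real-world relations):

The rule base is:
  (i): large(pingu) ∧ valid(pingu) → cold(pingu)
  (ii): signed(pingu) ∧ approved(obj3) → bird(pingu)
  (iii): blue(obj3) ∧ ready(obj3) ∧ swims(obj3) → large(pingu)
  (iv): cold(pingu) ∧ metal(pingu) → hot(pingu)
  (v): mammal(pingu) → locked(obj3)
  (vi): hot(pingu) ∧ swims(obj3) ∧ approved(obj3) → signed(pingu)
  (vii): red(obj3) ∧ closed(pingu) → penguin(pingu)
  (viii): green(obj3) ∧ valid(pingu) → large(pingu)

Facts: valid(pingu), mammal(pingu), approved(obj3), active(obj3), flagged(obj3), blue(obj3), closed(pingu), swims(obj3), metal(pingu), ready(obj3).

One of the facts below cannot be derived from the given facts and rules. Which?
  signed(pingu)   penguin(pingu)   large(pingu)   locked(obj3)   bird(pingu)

penguin(pingu)

Round 1 fires (iii), (v), giving large(pingu), locked(obj3).
Round 2 fires (i), giving cold(pingu).
Round 3 fires (iv), giving hot(pingu).
Round 4 fires (vi), giving signed(pingu).
Round 5 fires (ii), giving bird(pingu).
Derived: signed(pingu) (round 4), locked(obj3) (round 1), bird(pingu) (round 5), large(pingu) (round 1). penguin(pingu) never appears in any round.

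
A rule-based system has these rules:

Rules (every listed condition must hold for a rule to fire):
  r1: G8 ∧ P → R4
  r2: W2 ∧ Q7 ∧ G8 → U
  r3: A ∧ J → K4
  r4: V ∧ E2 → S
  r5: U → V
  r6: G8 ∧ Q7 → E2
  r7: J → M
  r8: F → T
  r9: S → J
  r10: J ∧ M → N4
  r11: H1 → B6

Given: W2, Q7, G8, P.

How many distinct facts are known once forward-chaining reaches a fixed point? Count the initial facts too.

Round 1: r1 [G8 ∧ P → R4]; r2 [W2 ∧ Q7 ∧ G8 → U]; r6 [G8 ∧ Q7 → E2]. New: R4, U, E2.
Round 2: r5 [U → V]. New: V.
Round 3: r4 [V ∧ E2 → S]. New: S.
Round 4: r9 [S → J]. New: J.
Round 5: r7 [J → M]. New: M.
Round 6: r10 [J ∧ M → N4]. New: N4.
Closure: {E2, G8, J, M, N4, P, Q7, R4, S, U, V, W2} — 12 facts.

12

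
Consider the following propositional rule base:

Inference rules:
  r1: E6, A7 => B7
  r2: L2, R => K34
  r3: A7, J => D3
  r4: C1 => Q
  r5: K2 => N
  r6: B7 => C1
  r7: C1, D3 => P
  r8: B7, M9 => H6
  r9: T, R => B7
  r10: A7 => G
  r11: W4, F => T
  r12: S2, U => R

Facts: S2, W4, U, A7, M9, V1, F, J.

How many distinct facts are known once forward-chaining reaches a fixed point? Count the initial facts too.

Round 1 fires r3, r10, r11, r12, giving D3, G, T, R.
Round 2 fires r9, giving B7.
Round 3 fires r6, r8, giving C1, H6.
Round 4 fires r4, r7, giving Q, P.
Closure: {A7, B7, C1, D3, F, G, H6, J, M9, P, Q, R, S2, T, U, V1, W4} — 17 facts.

17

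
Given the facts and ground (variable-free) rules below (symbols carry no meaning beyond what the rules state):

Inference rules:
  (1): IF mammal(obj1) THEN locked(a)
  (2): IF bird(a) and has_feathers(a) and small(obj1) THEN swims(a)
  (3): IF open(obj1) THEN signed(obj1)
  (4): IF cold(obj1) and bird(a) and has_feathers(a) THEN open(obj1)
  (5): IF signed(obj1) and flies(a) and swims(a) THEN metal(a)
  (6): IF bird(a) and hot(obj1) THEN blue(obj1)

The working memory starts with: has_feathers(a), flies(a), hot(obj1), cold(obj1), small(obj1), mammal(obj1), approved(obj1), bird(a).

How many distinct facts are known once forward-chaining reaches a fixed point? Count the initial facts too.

14

Round 1 fires (1), (2), (4), (6), giving locked(a), swims(a), open(obj1), blue(obj1).
Round 2 fires (3), giving signed(obj1).
Round 3 fires (5), giving metal(a).
Closure: {approved(obj1), bird(a), blue(obj1), cold(obj1), flies(a), has_feathers(a), hot(obj1), locked(a), mammal(obj1), metal(a), open(obj1), signed(obj1), small(obj1), swims(a)} — 14 facts.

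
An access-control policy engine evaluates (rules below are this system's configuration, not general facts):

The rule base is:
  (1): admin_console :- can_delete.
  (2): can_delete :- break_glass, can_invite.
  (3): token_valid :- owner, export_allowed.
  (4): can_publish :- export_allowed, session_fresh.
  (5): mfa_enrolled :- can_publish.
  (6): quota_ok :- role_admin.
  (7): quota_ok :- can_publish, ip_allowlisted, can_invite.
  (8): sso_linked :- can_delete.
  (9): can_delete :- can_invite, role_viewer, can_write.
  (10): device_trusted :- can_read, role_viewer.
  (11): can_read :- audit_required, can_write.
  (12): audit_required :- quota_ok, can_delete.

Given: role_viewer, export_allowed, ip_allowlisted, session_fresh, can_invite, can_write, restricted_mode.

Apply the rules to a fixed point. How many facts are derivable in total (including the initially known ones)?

Round 1 fires (4), (9), giving can_publish, can_delete.
Round 2 fires (1), (5), (7), (8), giving admin_console, mfa_enrolled, quota_ok, sso_linked.
Round 3 fires (12), giving audit_required.
Round 4 fires (11), giving can_read.
Round 5 fires (10), giving device_trusted.
Closure: {admin_console, audit_required, can_delete, can_invite, can_publish, can_read, can_write, device_trusted, export_allowed, ip_allowlisted, mfa_enrolled, quota_ok, restricted_mode, role_viewer, session_fresh, sso_linked} — 16 facts.

16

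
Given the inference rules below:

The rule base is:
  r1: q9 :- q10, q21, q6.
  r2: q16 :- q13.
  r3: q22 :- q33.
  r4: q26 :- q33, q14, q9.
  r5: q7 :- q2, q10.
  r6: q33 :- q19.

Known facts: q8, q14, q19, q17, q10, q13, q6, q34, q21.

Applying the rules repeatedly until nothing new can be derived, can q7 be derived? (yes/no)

no

Round 1 — r1, r2, r6, derive q9, q16, q33.
Round 2 — r3, r4, derive q22, q26.
Fixed point reached. q7 is concluded only by r5; r5 needs q2 (never derived).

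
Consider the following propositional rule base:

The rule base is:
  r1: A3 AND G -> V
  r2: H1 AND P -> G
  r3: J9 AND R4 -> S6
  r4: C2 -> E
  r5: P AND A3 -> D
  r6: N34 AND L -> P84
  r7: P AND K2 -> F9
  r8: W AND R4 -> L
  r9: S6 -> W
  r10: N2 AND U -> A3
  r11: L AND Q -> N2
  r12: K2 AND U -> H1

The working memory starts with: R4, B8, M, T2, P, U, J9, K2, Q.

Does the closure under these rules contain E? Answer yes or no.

Round 1: r3 [J9 AND R4 -> S6]; r7 [P AND K2 -> F9]; r12 [K2 AND U -> H1]. New: S6, F9, H1.
Round 2: r2 [H1 AND P -> G]; r9 [S6 -> W]. New: G, W.
Round 3: r8 [W AND R4 -> L]. New: L.
Round 4: r11 [L AND Q -> N2]. New: N2.
Round 5: r10 [N2 AND U -> A3]. New: A3.
Round 6: r1 [A3 AND G -> V]; r5 [P AND A3 -> D]. New: V, D.
Fixed point reached. E is concluded only by r4; r4 needs C2 (never derived).

no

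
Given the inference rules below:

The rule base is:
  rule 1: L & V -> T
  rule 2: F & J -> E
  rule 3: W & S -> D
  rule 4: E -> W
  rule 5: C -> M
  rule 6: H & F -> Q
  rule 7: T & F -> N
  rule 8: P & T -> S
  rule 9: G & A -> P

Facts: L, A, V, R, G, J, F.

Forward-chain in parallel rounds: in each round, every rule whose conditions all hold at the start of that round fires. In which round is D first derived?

Round 1 — rule 1, rule 2, rule 9, derive T, E, P.
Round 2 — rule 4, rule 7, rule 8, derive W, N, S.
Round 3 — rule 3, derive D.
D first appears in round 3.

3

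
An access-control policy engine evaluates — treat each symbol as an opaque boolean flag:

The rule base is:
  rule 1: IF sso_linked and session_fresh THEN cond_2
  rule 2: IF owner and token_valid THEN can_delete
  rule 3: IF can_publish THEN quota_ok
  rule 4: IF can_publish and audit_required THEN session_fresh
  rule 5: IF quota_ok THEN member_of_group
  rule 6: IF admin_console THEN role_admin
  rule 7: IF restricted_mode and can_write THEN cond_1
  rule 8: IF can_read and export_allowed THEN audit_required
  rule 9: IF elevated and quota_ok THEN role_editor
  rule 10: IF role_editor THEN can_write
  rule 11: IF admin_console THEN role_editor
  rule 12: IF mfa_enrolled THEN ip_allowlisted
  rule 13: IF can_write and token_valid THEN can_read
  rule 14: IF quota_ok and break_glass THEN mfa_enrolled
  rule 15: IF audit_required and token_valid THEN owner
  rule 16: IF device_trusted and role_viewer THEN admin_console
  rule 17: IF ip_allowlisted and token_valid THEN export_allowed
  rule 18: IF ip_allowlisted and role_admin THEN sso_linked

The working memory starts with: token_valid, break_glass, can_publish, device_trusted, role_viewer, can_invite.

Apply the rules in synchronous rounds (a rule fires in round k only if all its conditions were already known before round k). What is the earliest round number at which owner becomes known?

6

Round 1: rule 3 [IF can_publish THEN quota_ok]; rule 16 [IF device_trusted and role_viewer THEN admin_console]. New: quota_ok, admin_console.
Round 2: rule 5 [IF quota_ok THEN member_of_group]; rule 6 [IF admin_console THEN role_admin]; rule 11 [IF admin_console THEN role_editor]; rule 14 [IF quota_ok and break_glass THEN mfa_enrolled]. New: member_of_group, role_admin, role_editor, mfa_enrolled.
Round 3: rule 10 [IF role_editor THEN can_write]; rule 12 [IF mfa_enrolled THEN ip_allowlisted]. New: can_write, ip_allowlisted.
Round 4: rule 13 [IF can_write and token_valid THEN can_read]; rule 17 [IF ip_allowlisted and token_valid THEN export_allowed]; rule 18 [IF ip_allowlisted and role_admin THEN sso_linked]. New: can_read, export_allowed, sso_linked.
Round 5: rule 8 [IF can_read and export_allowed THEN audit_required]. New: audit_required.
Round 6: rule 4 [IF can_publish and audit_required THEN session_fresh]; rule 15 [IF audit_required and token_valid THEN owner]. New: session_fresh, owner.
owner first appears in round 6.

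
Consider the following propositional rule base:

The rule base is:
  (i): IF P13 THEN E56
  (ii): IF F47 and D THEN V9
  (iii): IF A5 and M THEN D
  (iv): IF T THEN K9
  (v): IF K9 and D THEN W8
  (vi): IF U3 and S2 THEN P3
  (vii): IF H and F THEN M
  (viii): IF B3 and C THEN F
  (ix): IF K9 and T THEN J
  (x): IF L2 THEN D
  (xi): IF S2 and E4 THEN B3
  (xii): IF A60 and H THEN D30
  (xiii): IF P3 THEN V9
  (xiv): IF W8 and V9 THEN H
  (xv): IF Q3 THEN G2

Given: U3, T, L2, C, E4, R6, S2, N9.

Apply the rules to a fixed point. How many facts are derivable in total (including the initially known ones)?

18

[1] (iv) [IF T THEN K9]; (vi) [IF U3 and S2 THEN P3]; (x) [IF L2 THEN D]; (xi) [IF S2 and E4 THEN B3]. ⇒ new: K9, P3, D, B3.
[2] (v) [IF K9 and D THEN W8]; (viii) [IF B3 and C THEN F]; (ix) [IF K9 and T THEN J]; (xiii) [IF P3 THEN V9]. ⇒ new: W8, F, J, V9.
[3] (xiv) [IF W8 and V9 THEN H]. ⇒ new: H.
[4] (vii) [IF H and F THEN M]. ⇒ new: M.
Closure: {B3, C, D, E4, F, H, J, K9, L2, M, N9, P3, R6, S2, T, U3, V9, W8} — 18 facts.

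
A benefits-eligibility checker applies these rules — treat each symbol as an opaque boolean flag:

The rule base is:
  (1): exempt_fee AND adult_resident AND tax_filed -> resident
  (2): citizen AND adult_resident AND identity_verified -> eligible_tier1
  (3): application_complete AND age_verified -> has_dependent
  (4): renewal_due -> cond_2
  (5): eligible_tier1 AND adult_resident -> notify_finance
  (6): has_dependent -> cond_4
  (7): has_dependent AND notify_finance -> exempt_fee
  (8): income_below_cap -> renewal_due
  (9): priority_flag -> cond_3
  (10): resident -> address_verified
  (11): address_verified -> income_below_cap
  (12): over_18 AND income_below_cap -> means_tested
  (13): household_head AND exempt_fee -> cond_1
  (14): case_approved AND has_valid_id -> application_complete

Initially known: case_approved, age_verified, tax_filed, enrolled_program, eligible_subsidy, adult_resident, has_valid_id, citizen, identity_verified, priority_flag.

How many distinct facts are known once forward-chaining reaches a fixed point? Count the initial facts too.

[1] (2) [citizen AND adult_resident AND identity_verified -> eligible_tier1]; (9) [priority_flag -> cond_3]; (14) [case_approved AND has_valid_id -> application_complete]. ⇒ new: eligible_tier1, cond_3, application_complete.
[2] (3) [application_complete AND age_verified -> has_dependent]; (5) [eligible_tier1 AND adult_resident -> notify_finance]. ⇒ new: has_dependent, notify_finance.
[3] (6) [has_dependent -> cond_4]; (7) [has_dependent AND notify_finance -> exempt_fee]. ⇒ new: cond_4, exempt_fee.
[4] (1) [exempt_fee AND adult_resident AND tax_filed -> resident]. ⇒ new: resident.
[5] (10) [resident -> address_verified]. ⇒ new: address_verified.
[6] (11) [address_verified -> income_below_cap]. ⇒ new: income_below_cap.
[7] (8) [income_below_cap -> renewal_due]. ⇒ new: renewal_due.
[8] (4) [renewal_due -> cond_2]. ⇒ new: cond_2.
Closure: {address_verified, adult_resident, age_verified, application_complete, case_approved, citizen, cond_2, cond_3, cond_4, eligible_subsidy, eligible_tier1, enrolled_program, exempt_fee, has_dependent, has_valid_id, identity_verified, income_below_cap, notify_finance, priority_flag, renewal_due, resident, tax_filed} — 22 facts.

22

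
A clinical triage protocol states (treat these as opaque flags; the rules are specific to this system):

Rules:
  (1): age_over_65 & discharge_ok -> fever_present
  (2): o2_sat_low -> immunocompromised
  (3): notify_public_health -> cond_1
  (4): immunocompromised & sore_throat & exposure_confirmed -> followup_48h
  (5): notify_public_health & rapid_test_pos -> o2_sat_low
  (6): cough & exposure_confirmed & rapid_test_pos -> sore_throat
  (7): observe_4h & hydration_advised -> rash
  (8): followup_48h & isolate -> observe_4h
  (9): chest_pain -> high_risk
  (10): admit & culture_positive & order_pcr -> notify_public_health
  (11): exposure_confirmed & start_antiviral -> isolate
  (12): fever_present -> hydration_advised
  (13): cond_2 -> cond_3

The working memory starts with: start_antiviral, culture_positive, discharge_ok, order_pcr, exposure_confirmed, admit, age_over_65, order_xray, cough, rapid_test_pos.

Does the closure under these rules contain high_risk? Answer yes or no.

no

[1] (1) [age_over_65 & discharge_ok -> fever_present]; (6) [cough & exposure_confirmed & rapid_test_pos -> sore_throat]; (10) [admit & culture_positive & order_pcr -> notify_public_health]; (11) [exposure_confirmed & start_antiviral -> isolate]. ⇒ new: fever_present, sore_throat, notify_public_health, isolate.
[2] (3) [notify_public_health -> cond_1]; (5) [notify_public_health & rapid_test_pos -> o2_sat_low]; (12) [fever_present -> hydration_advised]. ⇒ new: cond_1, o2_sat_low, hydration_advised.
[3] (2) [o2_sat_low -> immunocompromised]. ⇒ new: immunocompromised.
[4] (4) [immunocompromised & sore_throat & exposure_confirmed -> followup_48h]. ⇒ new: followup_48h.
[5] (8) [followup_48h & isolate -> observe_4h]. ⇒ new: observe_4h.
[6] (7) [observe_4h & hydration_advised -> rash]. ⇒ new: rash.
Fixed point reached. high_risk is concluded only by (9); (9) needs chest_pain (never derived).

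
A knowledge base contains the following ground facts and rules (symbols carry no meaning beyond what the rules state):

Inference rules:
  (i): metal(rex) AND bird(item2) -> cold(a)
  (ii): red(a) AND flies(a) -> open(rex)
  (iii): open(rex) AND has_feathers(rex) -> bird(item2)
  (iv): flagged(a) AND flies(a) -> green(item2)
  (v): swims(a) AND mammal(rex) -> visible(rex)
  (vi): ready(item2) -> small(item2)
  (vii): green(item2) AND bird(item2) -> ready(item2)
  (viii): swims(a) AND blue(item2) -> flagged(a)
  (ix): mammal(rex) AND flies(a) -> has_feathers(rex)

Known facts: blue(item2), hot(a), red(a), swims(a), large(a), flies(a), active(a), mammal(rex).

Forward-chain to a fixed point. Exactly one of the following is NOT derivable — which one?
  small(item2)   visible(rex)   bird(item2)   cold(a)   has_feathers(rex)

cold(a)

Round 1 — (ii), (v), (viii), (ix), derive open(rex), visible(rex), flagged(a), has_feathers(rex).
Round 2 — (iii), (iv), derive bird(item2), green(item2).
Round 3 — (vii), derive ready(item2).
Round 4 — (vi), derive small(item2).
Derived: visible(rex) (round 1), small(item2) (round 4), bird(item2) (round 2), has_feathers(rex) (round 1). cold(a) never appears in any round.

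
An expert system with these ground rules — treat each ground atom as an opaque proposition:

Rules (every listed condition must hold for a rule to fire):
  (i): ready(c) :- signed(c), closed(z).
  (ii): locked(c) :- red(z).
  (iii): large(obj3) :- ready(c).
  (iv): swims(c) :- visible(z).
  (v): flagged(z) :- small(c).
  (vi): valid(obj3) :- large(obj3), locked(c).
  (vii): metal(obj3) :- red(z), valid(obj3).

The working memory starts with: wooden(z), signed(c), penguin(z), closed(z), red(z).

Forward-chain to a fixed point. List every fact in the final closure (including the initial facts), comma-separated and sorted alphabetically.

closed(z), large(obj3), locked(c), metal(obj3), penguin(z), ready(c), red(z), signed(c), valid(obj3), wooden(z)

Round 1 — (i), (ii), derive ready(c), locked(c).
Round 2 — (iii), derive large(obj3).
Round 3 — (vi), derive valid(obj3).
Round 4 — (vii), derive metal(obj3).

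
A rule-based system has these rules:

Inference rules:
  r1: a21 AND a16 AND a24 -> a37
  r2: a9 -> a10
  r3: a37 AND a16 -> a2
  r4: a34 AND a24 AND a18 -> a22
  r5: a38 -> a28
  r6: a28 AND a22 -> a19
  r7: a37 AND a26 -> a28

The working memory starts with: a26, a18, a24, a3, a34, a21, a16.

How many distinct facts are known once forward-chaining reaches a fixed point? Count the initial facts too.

12

Round 1: r1 [a21 AND a16 AND a24 -> a37]; r4 [a34 AND a24 AND a18 -> a22]. New: a37, a22.
Round 2: r3 [a37 AND a16 -> a2]; r7 [a37 AND a26 -> a28]. New: a2, a28.
Round 3: r6 [a28 AND a22 -> a19]. New: a19.
Closure: {a16, a18, a19, a2, a21, a22, a24, a26, a28, a3, a34, a37} — 12 facts.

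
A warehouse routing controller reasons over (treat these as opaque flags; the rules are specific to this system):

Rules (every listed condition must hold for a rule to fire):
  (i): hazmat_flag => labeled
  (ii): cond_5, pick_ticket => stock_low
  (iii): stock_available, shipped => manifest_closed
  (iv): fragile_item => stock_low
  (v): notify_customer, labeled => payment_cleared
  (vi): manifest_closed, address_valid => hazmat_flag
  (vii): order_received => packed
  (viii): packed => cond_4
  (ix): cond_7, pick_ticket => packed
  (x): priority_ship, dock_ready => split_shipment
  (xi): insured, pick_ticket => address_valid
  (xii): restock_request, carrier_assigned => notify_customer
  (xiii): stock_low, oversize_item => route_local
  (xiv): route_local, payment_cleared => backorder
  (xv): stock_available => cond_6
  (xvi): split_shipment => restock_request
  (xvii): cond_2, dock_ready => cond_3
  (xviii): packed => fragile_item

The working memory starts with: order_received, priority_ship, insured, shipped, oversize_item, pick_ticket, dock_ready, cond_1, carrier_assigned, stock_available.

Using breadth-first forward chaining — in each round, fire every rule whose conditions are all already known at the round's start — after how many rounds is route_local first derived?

4

Round 1: (iii) [stock_available, shipped => manifest_closed]; (vii) [order_received => packed]; (x) [priority_ship, dock_ready => split_shipment]; (xi) [insured, pick_ticket => address_valid]; (xv) [stock_available => cond_6]. New: manifest_closed, packed, split_shipment, address_valid, cond_6.
Round 2: (vi) [manifest_closed, address_valid => hazmat_flag]; (viii) [packed => cond_4]; (xvi) [split_shipment => restock_request]; (xviii) [packed => fragile_item]. New: hazmat_flag, cond_4, restock_request, fragile_item.
Round 3: (i) [hazmat_flag => labeled]; (iv) [fragile_item => stock_low]; (xii) [restock_request, carrier_assigned => notify_customer]. New: labeled, stock_low, notify_customer.
Round 4: (v) [notify_customer, labeled => payment_cleared]; (xiii) [stock_low, oversize_item => route_local]. New: payment_cleared, route_local.
route_local first appears in round 4.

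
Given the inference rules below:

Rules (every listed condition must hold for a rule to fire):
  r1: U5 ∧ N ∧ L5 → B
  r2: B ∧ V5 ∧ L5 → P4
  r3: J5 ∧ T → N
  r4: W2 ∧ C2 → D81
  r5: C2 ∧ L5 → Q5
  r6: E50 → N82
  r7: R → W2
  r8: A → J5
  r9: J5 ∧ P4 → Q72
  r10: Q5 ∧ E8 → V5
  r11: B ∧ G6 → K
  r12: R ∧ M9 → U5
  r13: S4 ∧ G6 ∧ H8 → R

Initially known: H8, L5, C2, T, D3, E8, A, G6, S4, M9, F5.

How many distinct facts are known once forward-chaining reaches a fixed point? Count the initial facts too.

23

Round 1 fires r5, r8, r13, giving Q5, J5, R.
Round 2 fires r3, r7, r10, r12, giving N, W2, V5, U5.
Round 3 fires r1, r4, giving B, D81.
Round 4 fires r2, r11, giving P4, K.
Round 5 fires r9, giving Q72.
Closure: {A, B, C2, D3, D81, E8, F5, G6, H8, J5, K, L5, M9, N, P4, Q5, Q72, R, S4, T, U5, V5, W2} — 23 facts.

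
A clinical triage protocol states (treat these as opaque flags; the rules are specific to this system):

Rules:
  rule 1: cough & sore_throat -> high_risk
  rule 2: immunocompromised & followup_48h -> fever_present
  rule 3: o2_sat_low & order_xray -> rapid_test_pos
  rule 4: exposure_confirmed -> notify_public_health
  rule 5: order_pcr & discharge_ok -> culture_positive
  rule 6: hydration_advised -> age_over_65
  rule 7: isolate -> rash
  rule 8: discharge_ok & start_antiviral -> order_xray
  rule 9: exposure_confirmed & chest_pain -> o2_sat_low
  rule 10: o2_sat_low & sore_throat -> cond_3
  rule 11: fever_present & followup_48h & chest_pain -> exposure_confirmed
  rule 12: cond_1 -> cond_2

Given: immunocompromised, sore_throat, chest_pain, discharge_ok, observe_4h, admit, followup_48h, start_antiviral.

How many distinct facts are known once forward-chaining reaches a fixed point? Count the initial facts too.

15

Round 1: rule 2 [immunocompromised & followup_48h -> fever_present]; rule 8 [discharge_ok & start_antiviral -> order_xray]. Adds fever_present, order_xray.
Round 2: rule 11 [fever_present & followup_48h & chest_pain -> exposure_confirmed]. Adds exposure_confirmed.
Round 3: rule 4 [exposure_confirmed -> notify_public_health]; rule 9 [exposure_confirmed & chest_pain -> o2_sat_low]. Adds notify_public_health, o2_sat_low.
Round 4: rule 3 [o2_sat_low & order_xray -> rapid_test_pos]; rule 10 [o2_sat_low & sore_throat -> cond_3]. Adds rapid_test_pos, cond_3.
Closure: {admit, chest_pain, cond_3, discharge_ok, exposure_confirmed, fever_present, followup_48h, immunocompromised, notify_public_health, o2_sat_low, observe_4h, order_xray, rapid_test_pos, sore_throat, start_antiviral} — 15 facts.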